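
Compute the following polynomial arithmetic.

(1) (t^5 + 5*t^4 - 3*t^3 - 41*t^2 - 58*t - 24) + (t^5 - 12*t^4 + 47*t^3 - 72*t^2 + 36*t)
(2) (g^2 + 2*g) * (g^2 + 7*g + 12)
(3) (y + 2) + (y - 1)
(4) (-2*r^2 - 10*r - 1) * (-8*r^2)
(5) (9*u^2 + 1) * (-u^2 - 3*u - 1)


(1) = 2*t^5 - 7*t^4 + 44*t^3 - 113*t^2 - 22*t - 24
(2) = g^4 + 9*g^3 + 26*g^2 + 24*g
(3) = 2*y + 1
(4) = 16*r^4 + 80*r^3 + 8*r^2
(5) = -9*u^4 - 27*u^3 - 10*u^2 - 3*u - 1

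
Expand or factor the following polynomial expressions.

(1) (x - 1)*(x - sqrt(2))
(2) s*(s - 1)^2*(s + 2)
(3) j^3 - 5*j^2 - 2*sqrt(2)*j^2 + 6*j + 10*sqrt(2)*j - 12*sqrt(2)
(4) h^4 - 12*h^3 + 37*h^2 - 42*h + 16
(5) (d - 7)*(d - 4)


(1) = x^2 - sqrt(2)*x - x + sqrt(2)
(2) = s^4 - 3*s^2 + 2*s
(3) = (j - 3)*(j - 2)*(j - 2*sqrt(2))
(4) = (h - 8)*(h - 2)*(h - 1)^2
(5) = d^2 - 11*d + 28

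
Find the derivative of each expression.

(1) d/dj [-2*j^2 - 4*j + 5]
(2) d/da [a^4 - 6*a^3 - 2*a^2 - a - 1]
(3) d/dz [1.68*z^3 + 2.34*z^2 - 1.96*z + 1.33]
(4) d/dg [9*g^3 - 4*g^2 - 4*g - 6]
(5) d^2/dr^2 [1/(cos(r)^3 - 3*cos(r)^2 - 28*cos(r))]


(1) = -4*j - 4
(2) = 4*a^3 - 18*a^2 - 4*a - 1
(3) = 5.04*z^2 + 4.68*z - 1.96
(4) = 27*g^2 - 8*g - 4
(5) = ((sin(r)^2 + 3*cos(r) + 27)*(-109*cos(r) - 24*cos(2*r) + 9*cos(3*r))*cos(r)/4 - 2*(-3*cos(r)^2 + 6*cos(r) + 28)^2*sin(r)^2)/((sin(r)^2 + 3*cos(r) + 27)^3*cos(r)^3)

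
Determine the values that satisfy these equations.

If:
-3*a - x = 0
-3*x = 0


Then:
a = 0
x = 0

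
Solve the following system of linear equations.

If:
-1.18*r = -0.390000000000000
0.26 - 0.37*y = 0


Then:
r = 0.33
y = 0.70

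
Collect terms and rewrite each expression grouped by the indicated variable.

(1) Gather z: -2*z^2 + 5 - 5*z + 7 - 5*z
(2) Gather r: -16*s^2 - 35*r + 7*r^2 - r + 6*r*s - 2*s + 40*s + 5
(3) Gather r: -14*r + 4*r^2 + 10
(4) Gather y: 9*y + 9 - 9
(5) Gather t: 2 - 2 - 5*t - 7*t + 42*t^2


(1) = -2*z^2 - 10*z + 12
(2) = 7*r^2 + r*(6*s - 36) - 16*s^2 + 38*s + 5
(3) = 4*r^2 - 14*r + 10
(4) = 9*y
(5) = 42*t^2 - 12*t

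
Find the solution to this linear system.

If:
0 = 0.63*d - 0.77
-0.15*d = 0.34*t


Then:
d = 1.22
t = -0.54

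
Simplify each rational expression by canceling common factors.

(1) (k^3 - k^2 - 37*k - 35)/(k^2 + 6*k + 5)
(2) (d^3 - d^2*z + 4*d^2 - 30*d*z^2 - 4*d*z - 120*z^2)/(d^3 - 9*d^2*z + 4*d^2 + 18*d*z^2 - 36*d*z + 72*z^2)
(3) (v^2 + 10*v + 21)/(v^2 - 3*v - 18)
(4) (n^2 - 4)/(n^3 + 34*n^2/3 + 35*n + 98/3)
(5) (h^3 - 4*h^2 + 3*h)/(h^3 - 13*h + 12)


(1) = k - 7
(2) = (-d - 5*z)/(-d + 3*z)
(3) = (v + 7)/(v - 6)
(4) = (3*n - 6)/(3*n^2 + 28*n + 49)
(5) = h/(h + 4)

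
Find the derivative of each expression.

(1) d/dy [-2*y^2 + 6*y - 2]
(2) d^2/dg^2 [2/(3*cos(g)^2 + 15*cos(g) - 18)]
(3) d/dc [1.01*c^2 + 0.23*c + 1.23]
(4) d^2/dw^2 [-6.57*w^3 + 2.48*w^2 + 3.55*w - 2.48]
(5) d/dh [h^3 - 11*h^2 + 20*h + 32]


(1) = 6 - 4*y
(2) = 2*(-4*sin(g)^4 + 51*sin(g)^2 - 45*cos(g)/4 - 15*cos(3*g)/4 + 15)/(3*(cos(g) - 1)^3*(cos(g) + 6)^3)
(3) = 2.02*c + 0.23
(4) = 4.96 - 39.42*w
(5) = 3*h^2 - 22*h + 20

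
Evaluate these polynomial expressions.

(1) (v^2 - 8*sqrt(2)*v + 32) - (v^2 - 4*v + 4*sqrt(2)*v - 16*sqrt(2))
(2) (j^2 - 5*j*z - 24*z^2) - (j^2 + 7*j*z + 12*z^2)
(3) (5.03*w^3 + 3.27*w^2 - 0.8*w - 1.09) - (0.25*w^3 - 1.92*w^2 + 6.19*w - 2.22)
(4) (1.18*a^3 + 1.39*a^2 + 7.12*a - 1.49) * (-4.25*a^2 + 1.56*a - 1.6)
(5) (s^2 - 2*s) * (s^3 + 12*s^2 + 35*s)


(1) = -12*sqrt(2)*v + 4*v + 16*sqrt(2) + 32
(2) = -12*j*z - 36*z^2
(3) = 4.78*w^3 + 5.19*w^2 - 6.99*w + 1.13
(4) = -5.015*a^5 - 4.0667*a^4 - 29.9796*a^3 + 15.2157*a^2 - 13.7164*a + 2.384
(5) = s^5 + 10*s^4 + 11*s^3 - 70*s^2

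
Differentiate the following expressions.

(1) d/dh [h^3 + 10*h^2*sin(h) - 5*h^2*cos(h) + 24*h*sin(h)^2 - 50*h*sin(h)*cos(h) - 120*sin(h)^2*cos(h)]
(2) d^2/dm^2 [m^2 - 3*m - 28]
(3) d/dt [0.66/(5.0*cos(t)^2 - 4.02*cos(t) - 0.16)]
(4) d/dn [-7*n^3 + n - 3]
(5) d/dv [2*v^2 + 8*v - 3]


(1) = 5*h^2*sin(h) + 10*h^2*cos(h) + 3*h^2 + 20*h*sin(h) + 24*h*sin(2*h) - 10*h*cos(h) - 50*h*cos(2*h) + 30*sin(h) - 25*sin(2*h) - 90*sin(3*h) - 12*cos(2*h) + 12
(2) = 2
(3) = (6.6*cos(t) - 2.6532)*sin(t)/(-5.0*cos(t)^2 + 4.02*cos(t) + 0.16)^2
(4) = 1 - 21*n^2
(5) = 4*v + 8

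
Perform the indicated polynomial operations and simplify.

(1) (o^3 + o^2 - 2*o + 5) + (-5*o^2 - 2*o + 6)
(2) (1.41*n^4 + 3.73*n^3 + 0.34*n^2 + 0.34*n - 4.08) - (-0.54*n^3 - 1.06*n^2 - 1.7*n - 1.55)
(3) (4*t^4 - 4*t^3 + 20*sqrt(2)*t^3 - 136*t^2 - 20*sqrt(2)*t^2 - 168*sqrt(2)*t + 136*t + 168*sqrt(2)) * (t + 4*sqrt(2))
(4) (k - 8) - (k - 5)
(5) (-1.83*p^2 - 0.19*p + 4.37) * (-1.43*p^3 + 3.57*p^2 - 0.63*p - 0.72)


(1) = o^3 - 4*o^2 - 4*o + 11
(2) = 1.41*n^4 + 4.27*n^3 + 1.4*n^2 + 2.04*n - 2.53
(3) = 4*t^5 - 4*t^4 + 36*sqrt(2)*t^4 - 36*sqrt(2)*t^3 + 24*t^3 - 712*sqrt(2)*t^2 - 24*t^2 - 1344*t + 712*sqrt(2)*t + 1344
(4) = -3
(5) = 2.6169*p^5 - 6.2614*p^4 - 5.7745*p^3 + 17.0382*p^2 - 2.6163*p - 3.1464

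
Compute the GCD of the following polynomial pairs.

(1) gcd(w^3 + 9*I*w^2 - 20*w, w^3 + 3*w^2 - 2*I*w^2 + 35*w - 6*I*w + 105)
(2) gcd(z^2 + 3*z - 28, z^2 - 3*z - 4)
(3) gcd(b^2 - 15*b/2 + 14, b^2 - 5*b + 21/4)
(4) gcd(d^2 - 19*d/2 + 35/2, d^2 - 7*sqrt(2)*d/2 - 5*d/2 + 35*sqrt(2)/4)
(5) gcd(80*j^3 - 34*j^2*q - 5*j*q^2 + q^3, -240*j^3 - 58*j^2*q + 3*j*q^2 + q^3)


(1) = gcd(w*(w + 4*I)*(w + 5*I), (w + 3)*(w - 7*I)*(w + 5*I)) = w + 5*I
(2) = z - 4
(3) = b - 7/2
(4) = d - 5/2
(5) = gcd((-8*j + q)*(-2*j + q)*(5*j + q), (-8*j + q)*(5*j + q)*(6*j + q)) = -40*j^2 - 3*j*q + q^2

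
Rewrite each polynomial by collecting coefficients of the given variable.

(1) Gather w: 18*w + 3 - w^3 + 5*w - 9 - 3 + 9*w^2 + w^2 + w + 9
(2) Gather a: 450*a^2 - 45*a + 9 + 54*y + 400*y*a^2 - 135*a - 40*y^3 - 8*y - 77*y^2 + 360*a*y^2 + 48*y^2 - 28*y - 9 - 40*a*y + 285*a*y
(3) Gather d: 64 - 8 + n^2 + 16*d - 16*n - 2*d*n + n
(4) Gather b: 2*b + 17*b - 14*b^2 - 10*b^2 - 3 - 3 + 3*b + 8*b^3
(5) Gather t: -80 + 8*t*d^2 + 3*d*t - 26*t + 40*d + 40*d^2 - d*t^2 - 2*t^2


(1) = -w^3 + 10*w^2 + 24*w
(2) = a^2*(400*y + 450) + a*(360*y^2 + 245*y - 180) - 40*y^3 - 29*y^2 + 18*y
(3) = d*(16 - 2*n) + n^2 - 15*n + 56
(4) = 8*b^3 - 24*b^2 + 22*b - 6
(5) = 40*d^2 + 40*d + t^2*(-d - 2) + t*(8*d^2 + 3*d - 26) - 80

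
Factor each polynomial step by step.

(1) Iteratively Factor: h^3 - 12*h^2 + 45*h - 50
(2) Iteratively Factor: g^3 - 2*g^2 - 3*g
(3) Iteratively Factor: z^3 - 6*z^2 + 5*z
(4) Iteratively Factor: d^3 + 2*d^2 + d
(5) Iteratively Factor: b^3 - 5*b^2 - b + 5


(1) = (h - 5)*(h^2 - 7*h + 10) = (h - 5)*(h - 2)*(h - 5)
(2) = (g + 1)*(g^2 - 3*g) = g*(g + 1)*(g - 3)
(3) = (z - 1)*(z^2 - 5*z) = (z - 5)*(z - 1)*(z)
(4) = (d + 1)*(d^2 + d) = d*(d + 1)*(d + 1)
(5) = (b + 1)*(b^2 - 6*b + 5) = (b - 1)*(b + 1)*(b - 5)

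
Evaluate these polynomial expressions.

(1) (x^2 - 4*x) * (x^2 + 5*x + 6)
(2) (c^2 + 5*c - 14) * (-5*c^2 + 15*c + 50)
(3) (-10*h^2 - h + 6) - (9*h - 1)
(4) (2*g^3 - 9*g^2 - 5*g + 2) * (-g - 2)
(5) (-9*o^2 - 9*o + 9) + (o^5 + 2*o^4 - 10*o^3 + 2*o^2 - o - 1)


(1) = x^4 + x^3 - 14*x^2 - 24*x
(2) = -5*c^4 - 10*c^3 + 195*c^2 + 40*c - 700
(3) = -10*h^2 - 10*h + 7
(4) = -2*g^4 + 5*g^3 + 23*g^2 + 8*g - 4
(5) = o^5 + 2*o^4 - 10*o^3 - 7*o^2 - 10*o + 8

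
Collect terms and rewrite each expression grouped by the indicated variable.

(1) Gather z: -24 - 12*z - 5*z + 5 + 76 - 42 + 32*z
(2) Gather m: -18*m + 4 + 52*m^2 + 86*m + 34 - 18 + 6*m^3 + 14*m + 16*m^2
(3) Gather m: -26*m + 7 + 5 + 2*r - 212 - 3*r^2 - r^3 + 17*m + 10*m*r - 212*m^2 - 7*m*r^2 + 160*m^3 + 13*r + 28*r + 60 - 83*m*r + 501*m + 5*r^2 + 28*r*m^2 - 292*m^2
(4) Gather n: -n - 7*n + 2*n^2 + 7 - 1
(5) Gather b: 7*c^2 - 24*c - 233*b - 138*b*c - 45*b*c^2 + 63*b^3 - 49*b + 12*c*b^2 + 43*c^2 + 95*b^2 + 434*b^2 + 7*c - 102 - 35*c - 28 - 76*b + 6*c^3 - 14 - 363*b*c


(1) = 15*z + 15
(2) = 6*m^3 + 68*m^2 + 82*m + 20
(3) = 160*m^3 + m^2*(28*r - 504) + m*(-7*r^2 - 73*r + 492) - r^3 + 2*r^2 + 43*r - 140
(4) = 2*n^2 - 8*n + 6
(5) = 63*b^3 + b^2*(12*c + 529) + b*(-45*c^2 - 501*c - 358) + 6*c^3 + 50*c^2 - 52*c - 144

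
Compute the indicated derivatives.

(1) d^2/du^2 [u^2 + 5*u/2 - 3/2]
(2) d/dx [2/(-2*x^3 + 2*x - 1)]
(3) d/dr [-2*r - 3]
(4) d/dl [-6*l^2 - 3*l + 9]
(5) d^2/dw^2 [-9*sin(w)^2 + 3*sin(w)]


(1) = 2
(2) = 4*(3*x^2 - 1)/(2*x^3 - 2*x + 1)^2
(3) = -2
(4) = -12*l - 3
(5) = -3*sin(w) - 18*cos(2*w)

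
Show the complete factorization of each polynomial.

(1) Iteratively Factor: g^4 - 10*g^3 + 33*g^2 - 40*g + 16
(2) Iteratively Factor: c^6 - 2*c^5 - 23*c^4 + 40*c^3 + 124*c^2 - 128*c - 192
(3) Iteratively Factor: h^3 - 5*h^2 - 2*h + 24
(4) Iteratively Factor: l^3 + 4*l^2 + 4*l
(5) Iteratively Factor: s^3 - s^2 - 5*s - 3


(1) = (g - 1)*(g^3 - 9*g^2 + 24*g - 16) = (g - 1)^2*(g^2 - 8*g + 16) = (g - 4)*(g - 1)^2*(g - 4)
(2) = (c - 2)*(c^5 - 23*c^3 - 6*c^2 + 112*c + 96) = (c - 2)*(c + 1)*(c^4 - c^3 - 22*c^2 + 16*c + 96) = (c - 4)*(c - 2)*(c + 1)*(c^3 + 3*c^2 - 10*c - 24) = (c - 4)*(c - 2)*(c + 1)*(c + 4)*(c^2 - c - 6) = (c - 4)*(c - 3)*(c - 2)*(c + 1)*(c + 4)*(c + 2)
(3) = (h - 3)*(h^2 - 2*h - 8) = (h - 3)*(h + 2)*(h - 4)
(4) = (l + 2)*(l^2 + 2*l) = l*(l + 2)*(l + 2)
(5) = (s + 1)*(s^2 - 2*s - 3) = (s - 3)*(s + 1)*(s + 1)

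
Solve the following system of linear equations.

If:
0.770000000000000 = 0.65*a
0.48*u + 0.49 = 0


Then:
a = 1.18
u = -1.02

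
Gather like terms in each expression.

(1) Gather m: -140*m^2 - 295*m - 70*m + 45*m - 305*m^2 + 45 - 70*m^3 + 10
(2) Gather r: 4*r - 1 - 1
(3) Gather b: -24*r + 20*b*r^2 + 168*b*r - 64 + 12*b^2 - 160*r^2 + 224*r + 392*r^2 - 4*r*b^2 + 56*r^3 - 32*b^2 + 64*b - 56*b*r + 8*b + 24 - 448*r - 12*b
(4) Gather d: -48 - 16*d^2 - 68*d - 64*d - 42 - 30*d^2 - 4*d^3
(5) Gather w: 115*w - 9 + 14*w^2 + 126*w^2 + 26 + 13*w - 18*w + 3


(1) = -70*m^3 - 445*m^2 - 320*m + 55
(2) = 4*r - 2
(3) = b^2*(-4*r - 20) + b*(20*r^2 + 112*r + 60) + 56*r^3 + 232*r^2 - 248*r - 40
(4) = -4*d^3 - 46*d^2 - 132*d - 90
(5) = 140*w^2 + 110*w + 20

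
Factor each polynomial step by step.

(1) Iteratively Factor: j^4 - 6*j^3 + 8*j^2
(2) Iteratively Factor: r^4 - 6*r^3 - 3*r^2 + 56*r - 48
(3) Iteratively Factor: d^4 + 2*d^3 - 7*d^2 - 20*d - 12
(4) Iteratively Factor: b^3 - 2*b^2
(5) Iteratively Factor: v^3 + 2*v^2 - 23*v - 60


(1) = (j)*(j^3 - 6*j^2 + 8*j) = j*(j - 4)*(j^2 - 2*j) = j*(j - 4)*(j - 2)*(j)
(2) = (r - 4)*(r^3 - 2*r^2 - 11*r + 12) = (r - 4)*(r + 3)*(r^2 - 5*r + 4) = (r - 4)^2*(r + 3)*(r - 1)
(3) = (d + 2)*(d^3 - 7*d - 6) = (d + 1)*(d + 2)*(d^2 - d - 6) = (d + 1)*(d + 2)^2*(d - 3)
(4) = (b)*(b^2 - 2*b) = b*(b - 2)*(b)
(5) = (v + 4)*(v^2 - 2*v - 15) = (v - 5)*(v + 4)*(v + 3)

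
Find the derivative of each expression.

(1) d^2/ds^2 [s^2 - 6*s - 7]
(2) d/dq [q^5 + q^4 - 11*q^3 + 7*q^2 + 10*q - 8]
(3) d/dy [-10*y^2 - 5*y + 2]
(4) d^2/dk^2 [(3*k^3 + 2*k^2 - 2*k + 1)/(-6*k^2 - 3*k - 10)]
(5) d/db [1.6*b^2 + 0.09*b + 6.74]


(1) = 2
(2) = 5*q^4 + 4*q^3 - 33*q^2 + 14*q + 10
(3) = -20*y - 5
(4) = 2*(261*k^3 - 18*k^2 - 1314*k - 209)/(216*k^6 + 324*k^5 + 1242*k^4 + 1107*k^3 + 2070*k^2 + 900*k + 1000)
(5) = 3.2*b + 0.09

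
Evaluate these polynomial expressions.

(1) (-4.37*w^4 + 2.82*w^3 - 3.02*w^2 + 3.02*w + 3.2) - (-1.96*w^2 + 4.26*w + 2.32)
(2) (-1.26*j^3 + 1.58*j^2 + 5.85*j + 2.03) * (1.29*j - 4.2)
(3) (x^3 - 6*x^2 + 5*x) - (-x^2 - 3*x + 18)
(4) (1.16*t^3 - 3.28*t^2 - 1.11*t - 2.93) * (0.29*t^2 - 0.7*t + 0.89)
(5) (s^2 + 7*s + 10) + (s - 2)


(1) = -4.37*w^4 + 2.82*w^3 - 1.06*w^2 - 1.24*w + 0.88
(2) = -1.6254*j^4 + 7.3302*j^3 + 0.9105*j^2 - 21.9513*j - 8.526
(3) = x^3 - 5*x^2 + 8*x - 18
(4) = 0.3364*t^5 - 1.7632*t^4 + 3.0065*t^3 - 2.9919*t^2 + 1.0631*t - 2.6077
(5) = s^2 + 8*s + 8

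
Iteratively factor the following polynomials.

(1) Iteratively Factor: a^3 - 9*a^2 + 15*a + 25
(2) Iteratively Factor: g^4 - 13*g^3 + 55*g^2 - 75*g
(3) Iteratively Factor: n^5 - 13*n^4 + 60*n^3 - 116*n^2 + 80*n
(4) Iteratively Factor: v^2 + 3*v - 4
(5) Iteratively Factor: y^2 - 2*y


(1) = (a - 5)*(a^2 - 4*a - 5) = (a - 5)^2*(a + 1)
(2) = (g - 5)*(g^3 - 8*g^2 + 15*g) = g*(g - 5)*(g^2 - 8*g + 15) = g*(g - 5)*(g - 3)*(g - 5)
(3) = (n - 2)*(n^4 - 11*n^3 + 38*n^2 - 40*n) = (n - 4)*(n - 2)*(n^3 - 7*n^2 + 10*n) = (n - 4)*(n - 2)^2*(n^2 - 5*n) = n*(n - 4)*(n - 2)^2*(n - 5)
(4) = (v + 4)*(v - 1)
(5) = (y)*(y - 2)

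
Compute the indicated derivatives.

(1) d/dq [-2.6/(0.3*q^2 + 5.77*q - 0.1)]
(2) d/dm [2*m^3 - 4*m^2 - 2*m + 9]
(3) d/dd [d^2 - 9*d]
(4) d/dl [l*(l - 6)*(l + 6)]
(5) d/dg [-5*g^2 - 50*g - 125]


(1) = (1.56*q + 15.002)/(0.3*q^2 + 5.77*q - 0.1)^2
(2) = 6*m^2 - 8*m - 2
(3) = 2*d - 9
(4) = 3*l^2 - 36
(5) = -10*g - 50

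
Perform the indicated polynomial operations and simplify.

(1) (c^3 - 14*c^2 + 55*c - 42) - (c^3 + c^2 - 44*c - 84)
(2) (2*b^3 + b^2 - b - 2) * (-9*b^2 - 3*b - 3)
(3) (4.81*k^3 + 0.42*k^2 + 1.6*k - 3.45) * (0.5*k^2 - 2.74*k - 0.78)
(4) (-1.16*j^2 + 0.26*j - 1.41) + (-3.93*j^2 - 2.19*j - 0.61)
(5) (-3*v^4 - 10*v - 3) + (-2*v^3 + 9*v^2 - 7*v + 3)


(1) = -15*c^2 + 99*c + 42
(2) = -18*b^5 - 15*b^4 + 18*b^2 + 9*b + 6
(3) = 2.405*k^5 - 12.9694*k^4 - 4.1026*k^3 - 6.4366*k^2 + 8.205*k + 2.691
(4) = -5.09*j^2 - 1.93*j - 2.02
(5) = -3*v^4 - 2*v^3 + 9*v^2 - 17*v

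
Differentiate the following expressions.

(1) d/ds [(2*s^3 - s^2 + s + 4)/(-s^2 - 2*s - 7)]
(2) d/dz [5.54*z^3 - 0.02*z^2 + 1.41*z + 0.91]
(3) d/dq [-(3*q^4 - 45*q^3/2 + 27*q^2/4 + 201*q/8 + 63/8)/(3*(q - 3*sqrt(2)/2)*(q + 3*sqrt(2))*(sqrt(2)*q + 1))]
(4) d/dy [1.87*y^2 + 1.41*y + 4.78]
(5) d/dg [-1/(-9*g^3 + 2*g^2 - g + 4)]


(1) = (-2*s^4 - 8*s^3 - 39*s^2 + 22*s + 1)/(s^4 + 4*s^3 + 18*s^2 + 28*s + 49)
(2) = 16.62*z^2 - 0.04*z + 1.41
(3) = (-16*sqrt(2)*q^6 - 128*q^5 + 480*q^4 + 396*sqrt(2)*q^4 - 1532*sqrt(2)*q^3 + 576*q^3 - 2704*q^2 + 396*sqrt(2)*q^2 + 984*q - 315*sqrt(2) + 1206)/(8*(4*q^6 + 16*sqrt(2)*q^5 - 28*q^4 - 156*sqrt(2)*q^3 + 81*q^2 + 270*sqrt(2)*q + 162))
(4) = 3.74*y + 1.41
(5) = (-27*g^2 + 4*g - 1)/(9*g^3 - 2*g^2 + g - 4)^2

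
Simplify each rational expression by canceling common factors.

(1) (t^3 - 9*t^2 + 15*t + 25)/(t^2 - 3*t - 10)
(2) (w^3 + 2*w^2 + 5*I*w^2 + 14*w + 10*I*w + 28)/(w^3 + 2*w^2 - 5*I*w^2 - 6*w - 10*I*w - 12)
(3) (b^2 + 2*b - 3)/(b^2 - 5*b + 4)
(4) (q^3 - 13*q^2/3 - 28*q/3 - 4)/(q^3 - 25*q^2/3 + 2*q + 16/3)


(1) = (t^2 - 4*t - 5)/(t + 2)
(2) = (w + 7*I)/(w - 3*I)
(3) = (b + 3)/(b - 4)
(4) = (q^2 - 5*q - 6)/(q^2 - 9*q + 8)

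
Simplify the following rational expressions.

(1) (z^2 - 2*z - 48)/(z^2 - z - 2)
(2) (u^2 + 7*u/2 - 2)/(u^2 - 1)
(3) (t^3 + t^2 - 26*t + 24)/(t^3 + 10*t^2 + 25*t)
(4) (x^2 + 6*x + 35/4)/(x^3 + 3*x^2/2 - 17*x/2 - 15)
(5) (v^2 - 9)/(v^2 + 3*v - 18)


(1) = (z^2 - 2*z - 48)/(z^2 - z - 2)
(2) = (2*u^2 + 7*u - 4)/(2*u^2 - 2)
(3) = (t^3 + t^2 - 26*t + 24)/(t^3 + 10*t^2 + 25*t)
(4) = (2*x + 7)/(2*x^2 - 2*x - 12)
(5) = (v + 3)/(v + 6)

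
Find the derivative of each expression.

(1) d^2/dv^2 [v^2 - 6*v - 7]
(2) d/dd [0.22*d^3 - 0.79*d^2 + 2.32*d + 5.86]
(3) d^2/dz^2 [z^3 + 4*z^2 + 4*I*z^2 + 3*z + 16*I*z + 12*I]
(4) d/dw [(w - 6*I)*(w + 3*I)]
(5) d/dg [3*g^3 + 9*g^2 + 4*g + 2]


(1) = 2
(2) = 0.66*d^2 - 1.58*d + 2.32
(3) = 6*z + 8 + 8*I
(4) = 2*w - 3*I
(5) = 9*g^2 + 18*g + 4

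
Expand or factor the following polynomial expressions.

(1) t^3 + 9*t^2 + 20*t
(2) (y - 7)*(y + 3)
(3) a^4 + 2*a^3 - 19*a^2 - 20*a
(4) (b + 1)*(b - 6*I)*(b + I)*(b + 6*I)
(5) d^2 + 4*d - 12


(1) = t*(t + 4)*(t + 5)
(2) = y^2 - 4*y - 21
(3) = a*(a - 4)*(a + 1)*(a + 5)
(4) = b^4 + b^3 + I*b^3 + 36*b^2 + I*b^2 + 36*b + 36*I*b + 36*I
(5) = (d - 2)*(d + 6)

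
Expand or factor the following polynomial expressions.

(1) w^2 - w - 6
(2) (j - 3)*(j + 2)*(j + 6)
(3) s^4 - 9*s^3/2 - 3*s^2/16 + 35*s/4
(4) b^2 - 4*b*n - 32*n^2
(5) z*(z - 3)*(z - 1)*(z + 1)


(1) = (w - 3)*(w + 2)
(2) = j^3 + 5*j^2 - 12*j - 36
(3) = s*(s - 4)*(s - 7/4)*(s + 5/4)
(4) = (b - 8*n)*(b + 4*n)
(5) = z^4 - 3*z^3 - z^2 + 3*z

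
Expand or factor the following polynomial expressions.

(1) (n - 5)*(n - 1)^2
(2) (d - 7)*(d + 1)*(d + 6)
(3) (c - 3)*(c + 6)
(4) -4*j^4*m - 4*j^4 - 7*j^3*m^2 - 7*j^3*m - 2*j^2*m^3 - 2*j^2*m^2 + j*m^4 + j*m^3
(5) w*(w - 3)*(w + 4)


(1) = n^3 - 7*n^2 + 11*n - 5
(2) = d^3 - 43*d - 42
(3) = c^2 + 3*c - 18
(4) = (-4*j + m)*(j + m)^2*(j*m + j)
(5) = w^3 + w^2 - 12*w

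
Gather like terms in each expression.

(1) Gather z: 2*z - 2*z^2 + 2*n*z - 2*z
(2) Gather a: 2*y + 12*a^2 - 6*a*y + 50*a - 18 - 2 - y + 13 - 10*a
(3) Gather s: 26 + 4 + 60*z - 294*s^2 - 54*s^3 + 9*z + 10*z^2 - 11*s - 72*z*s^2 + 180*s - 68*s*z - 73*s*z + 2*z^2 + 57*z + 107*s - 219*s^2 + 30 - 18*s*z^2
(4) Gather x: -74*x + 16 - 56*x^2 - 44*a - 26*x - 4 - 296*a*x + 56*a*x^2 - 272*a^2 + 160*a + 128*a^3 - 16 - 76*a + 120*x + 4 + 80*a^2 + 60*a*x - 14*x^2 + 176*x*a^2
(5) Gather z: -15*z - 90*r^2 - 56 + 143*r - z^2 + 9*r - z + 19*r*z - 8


(1) = 2*n*z - 2*z^2
(2) = 12*a^2 + a*(40 - 6*y) + y - 7
(3) = -54*s^3 + s^2*(-72*z - 513) + s*(-18*z^2 - 141*z + 276) + 12*z^2 + 126*z + 60
(4) = 128*a^3 - 192*a^2 + 40*a + x^2*(56*a - 70) + x*(176*a^2 - 236*a + 20)
(5) = -90*r^2 + 152*r - z^2 + z*(19*r - 16) - 64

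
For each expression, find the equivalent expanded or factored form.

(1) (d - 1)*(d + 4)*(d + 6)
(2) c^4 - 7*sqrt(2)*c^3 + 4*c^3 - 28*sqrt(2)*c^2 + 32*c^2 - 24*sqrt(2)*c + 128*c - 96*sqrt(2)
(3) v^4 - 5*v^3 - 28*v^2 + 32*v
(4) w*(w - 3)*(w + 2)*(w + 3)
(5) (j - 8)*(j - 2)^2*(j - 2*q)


(1) = d^3 + 9*d^2 + 14*d - 24
(2) = (c + 4)*(c - 3*sqrt(2))*(c - 2*sqrt(2))^2
(3) = v*(v - 8)*(v - 1)*(v + 4)
(4) = w^4 + 2*w^3 - 9*w^2 - 18*w
(5) = j^4 - 2*j^3*q - 12*j^3 + 24*j^2*q + 36*j^2 - 72*j*q - 32*j + 64*q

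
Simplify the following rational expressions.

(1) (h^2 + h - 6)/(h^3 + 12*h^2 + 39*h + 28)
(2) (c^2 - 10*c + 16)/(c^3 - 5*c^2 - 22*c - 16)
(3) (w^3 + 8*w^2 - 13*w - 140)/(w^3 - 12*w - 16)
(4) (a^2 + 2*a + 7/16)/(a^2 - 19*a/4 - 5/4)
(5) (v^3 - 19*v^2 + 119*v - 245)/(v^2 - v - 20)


(1) = (h^2 + h - 6)/(h^3 + 12*h^2 + 39*h + 28)
(2) = (c - 2)/(c^2 + 3*c + 2)
(3) = (w^2 + 12*w + 35)/(w^2 + 4*w + 4)
(4) = (4*a + 7)/(4*a - 20)
(5) = (v^2 - 14*v + 49)/(v + 4)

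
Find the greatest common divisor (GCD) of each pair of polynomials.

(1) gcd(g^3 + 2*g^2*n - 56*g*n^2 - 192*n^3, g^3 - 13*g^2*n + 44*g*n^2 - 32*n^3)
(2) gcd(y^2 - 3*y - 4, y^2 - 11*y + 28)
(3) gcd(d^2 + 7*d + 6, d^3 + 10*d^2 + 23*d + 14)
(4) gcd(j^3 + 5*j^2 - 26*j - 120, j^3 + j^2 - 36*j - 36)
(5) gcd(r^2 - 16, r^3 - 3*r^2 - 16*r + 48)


(1) = g - 8*n
(2) = gcd((y - 4)*(y + 1), (y - 7)*(y - 4)) = y - 4
(3) = d + 1
(4) = gcd((j - 5)*(j + 4)*(j + 6), (j - 6)*(j + 1)*(j + 6)) = j + 6
(5) = r^2 - 16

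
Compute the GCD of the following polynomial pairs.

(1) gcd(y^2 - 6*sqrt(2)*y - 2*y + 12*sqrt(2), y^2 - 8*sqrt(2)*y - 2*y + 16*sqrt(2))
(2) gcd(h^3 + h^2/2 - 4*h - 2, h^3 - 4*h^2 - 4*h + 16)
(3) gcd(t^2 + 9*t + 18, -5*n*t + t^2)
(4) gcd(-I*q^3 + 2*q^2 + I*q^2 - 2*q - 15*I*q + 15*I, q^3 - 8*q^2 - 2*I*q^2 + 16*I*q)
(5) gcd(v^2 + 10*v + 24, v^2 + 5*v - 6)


(1) = y - 2
(2) = h^2 - 4
(3) = gcd((t + 3)*(t + 6), t*(-5*n + t)) = 1
(4) = 1
(5) = v + 6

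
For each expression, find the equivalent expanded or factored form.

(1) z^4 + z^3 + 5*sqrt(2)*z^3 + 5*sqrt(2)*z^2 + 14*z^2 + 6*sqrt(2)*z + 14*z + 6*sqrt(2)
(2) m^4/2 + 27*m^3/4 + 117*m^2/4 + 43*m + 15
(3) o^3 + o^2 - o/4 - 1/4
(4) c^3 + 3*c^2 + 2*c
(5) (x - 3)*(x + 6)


(1) = (z + 1)*(z + sqrt(2))^2*(z + 3*sqrt(2))
(2) = (m/2 + 1)*(m + 1/2)*(m + 5)*(m + 6)
(3) = (o - 1/2)*(o + 1/2)*(o + 1)
(4) = c*(c + 1)*(c + 2)
(5) = x^2 + 3*x - 18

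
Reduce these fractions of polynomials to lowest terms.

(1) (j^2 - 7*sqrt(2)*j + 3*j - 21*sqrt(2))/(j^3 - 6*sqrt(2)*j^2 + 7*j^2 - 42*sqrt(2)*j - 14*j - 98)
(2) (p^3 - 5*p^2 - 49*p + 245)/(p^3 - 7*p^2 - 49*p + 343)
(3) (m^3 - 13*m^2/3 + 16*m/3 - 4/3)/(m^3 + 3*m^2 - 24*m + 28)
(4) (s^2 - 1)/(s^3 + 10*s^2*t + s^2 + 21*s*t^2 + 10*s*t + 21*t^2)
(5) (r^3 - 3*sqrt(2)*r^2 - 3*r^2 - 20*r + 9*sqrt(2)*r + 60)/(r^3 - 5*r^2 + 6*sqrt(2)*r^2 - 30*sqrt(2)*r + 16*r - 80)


(1) = (j + 3)/(j^2 + j*(sqrt(2) + 7) + 7*sqrt(2))
(2) = (p - 5)/(p - 7)
(3) = (3*m - 1)/(3*m + 21)
(4) = (s - 1)/(s^2 + 10*s*t + 21*t^2)
(5) = (r^2 + r*(-5*sqrt(2) - 3) + 15*sqrt(2))/(r^2 + r*(-5 + 4*sqrt(2)) - 20*sqrt(2))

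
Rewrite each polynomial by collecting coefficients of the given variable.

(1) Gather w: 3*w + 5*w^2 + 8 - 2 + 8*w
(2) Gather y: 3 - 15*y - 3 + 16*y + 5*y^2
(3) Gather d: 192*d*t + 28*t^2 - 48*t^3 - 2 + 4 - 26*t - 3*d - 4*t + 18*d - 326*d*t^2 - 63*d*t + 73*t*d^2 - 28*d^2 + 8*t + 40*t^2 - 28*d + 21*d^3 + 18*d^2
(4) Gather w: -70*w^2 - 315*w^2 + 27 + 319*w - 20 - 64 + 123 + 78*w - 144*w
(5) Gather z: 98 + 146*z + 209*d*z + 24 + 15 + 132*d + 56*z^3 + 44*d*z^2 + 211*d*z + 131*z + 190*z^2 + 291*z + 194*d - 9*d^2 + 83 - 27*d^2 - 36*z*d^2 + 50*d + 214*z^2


(1) = 5*w^2 + 11*w + 6
(2) = 5*y^2 + y
(3) = 21*d^3 + d^2*(73*t - 10) + d*(-326*t^2 + 129*t - 13) - 48*t^3 + 68*t^2 - 22*t + 2
(4) = -385*w^2 + 253*w + 66
(5) = -36*d^2 + 376*d + 56*z^3 + z^2*(44*d + 404) + z*(-36*d^2 + 420*d + 568) + 220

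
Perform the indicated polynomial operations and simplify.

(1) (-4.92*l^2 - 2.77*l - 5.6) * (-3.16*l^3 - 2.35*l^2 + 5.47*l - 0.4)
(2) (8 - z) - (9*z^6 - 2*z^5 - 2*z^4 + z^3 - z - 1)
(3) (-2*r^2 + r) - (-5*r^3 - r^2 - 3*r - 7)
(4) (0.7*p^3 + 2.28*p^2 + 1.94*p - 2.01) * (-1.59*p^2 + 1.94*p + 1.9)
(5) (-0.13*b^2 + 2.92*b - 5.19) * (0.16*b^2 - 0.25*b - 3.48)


(1) = 15.5472*l^5 + 20.3152*l^4 - 2.7069*l^3 - 0.0239*l^2 - 29.524*l + 2.24
(2) = -9*z^6 + 2*z^5 + 2*z^4 - z^3 + 9
(3) = 5*r^3 - r^2 + 4*r + 7
(4) = -1.113*p^5 - 2.2672*p^4 + 2.6686*p^3 + 11.2915*p^2 - 0.2134*p - 3.819
(5) = -0.0208*b^4 + 0.4997*b^3 - 1.108*b^2 - 8.8641*b + 18.0612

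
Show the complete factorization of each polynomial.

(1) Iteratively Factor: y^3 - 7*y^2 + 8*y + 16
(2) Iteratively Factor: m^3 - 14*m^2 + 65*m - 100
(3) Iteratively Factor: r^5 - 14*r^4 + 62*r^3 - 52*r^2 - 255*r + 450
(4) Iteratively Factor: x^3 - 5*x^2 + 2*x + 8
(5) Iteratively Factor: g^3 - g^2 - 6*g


(1) = (y - 4)*(y^2 - 3*y - 4) = (y - 4)^2*(y + 1)
(2) = (m - 5)*(m^2 - 9*m + 20) = (m - 5)^2*(m - 4)
(3) = (r - 5)*(r^4 - 9*r^3 + 17*r^2 + 33*r - 90) = (r - 5)*(r + 2)*(r^3 - 11*r^2 + 39*r - 45) = (r - 5)*(r - 3)*(r + 2)*(r^2 - 8*r + 15) = (r - 5)^2*(r - 3)*(r + 2)*(r - 3)
(4) = (x - 2)*(x^2 - 3*x - 4) = (x - 2)*(x + 1)*(x - 4)
(5) = (g + 2)*(g^2 - 3*g) = g*(g + 2)*(g - 3)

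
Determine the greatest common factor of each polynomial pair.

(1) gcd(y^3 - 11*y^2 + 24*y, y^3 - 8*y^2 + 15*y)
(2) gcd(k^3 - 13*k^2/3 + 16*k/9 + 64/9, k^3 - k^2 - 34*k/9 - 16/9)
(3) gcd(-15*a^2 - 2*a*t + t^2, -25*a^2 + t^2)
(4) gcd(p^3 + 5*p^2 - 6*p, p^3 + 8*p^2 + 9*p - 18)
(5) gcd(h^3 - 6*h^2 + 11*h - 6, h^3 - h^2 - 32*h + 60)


(1) = gcd(y*(y - 8)*(y - 3), y*(y - 5)*(y - 3)) = y^2 - 3*y
(2) = k^2 - 5*k/3 - 8/3
(3) = -5*a + t
(4) = gcd(p*(p - 1)*(p + 6), (p - 1)*(p + 3)*(p + 6)) = p^2 + 5*p - 6
(5) = h - 2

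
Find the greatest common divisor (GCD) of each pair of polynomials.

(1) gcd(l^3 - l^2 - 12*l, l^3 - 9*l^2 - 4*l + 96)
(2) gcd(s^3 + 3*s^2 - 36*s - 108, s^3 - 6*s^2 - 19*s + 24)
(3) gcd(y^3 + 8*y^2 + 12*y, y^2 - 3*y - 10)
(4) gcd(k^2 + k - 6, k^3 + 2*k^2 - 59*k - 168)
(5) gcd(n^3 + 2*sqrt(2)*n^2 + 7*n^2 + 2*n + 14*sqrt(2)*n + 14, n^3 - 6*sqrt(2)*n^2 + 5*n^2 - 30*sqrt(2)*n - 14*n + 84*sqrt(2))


(1) = l^2 - l - 12
(2) = gcd((s - 6)*(s + 3)*(s + 6), (s - 8)*(s - 1)*(s + 3)) = s + 3
(3) = y + 2
(4) = gcd((k - 2)*(k + 3), (k - 8)*(k + 3)*(k + 7)) = k + 3
(5) = gcd((n + 7)*(n + sqrt(2))^2, (n - 2)*(n + 7)*(n - 6*sqrt(2))) = n + 7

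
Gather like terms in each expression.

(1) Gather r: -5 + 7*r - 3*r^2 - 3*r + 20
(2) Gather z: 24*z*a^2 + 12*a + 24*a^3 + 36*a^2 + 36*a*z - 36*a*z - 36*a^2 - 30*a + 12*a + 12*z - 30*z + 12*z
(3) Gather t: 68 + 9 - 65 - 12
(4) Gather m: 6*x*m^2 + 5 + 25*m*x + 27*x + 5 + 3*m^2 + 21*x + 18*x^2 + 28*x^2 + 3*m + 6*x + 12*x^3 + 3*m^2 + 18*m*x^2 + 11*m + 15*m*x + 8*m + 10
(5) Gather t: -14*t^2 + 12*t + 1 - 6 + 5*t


(1) = -3*r^2 + 4*r + 15
(2) = 24*a^3 - 6*a + z*(24*a^2 - 6)
(3) = 0
(4) = m^2*(6*x + 6) + m*(18*x^2 + 40*x + 22) + 12*x^3 + 46*x^2 + 54*x + 20
(5) = -14*t^2 + 17*t - 5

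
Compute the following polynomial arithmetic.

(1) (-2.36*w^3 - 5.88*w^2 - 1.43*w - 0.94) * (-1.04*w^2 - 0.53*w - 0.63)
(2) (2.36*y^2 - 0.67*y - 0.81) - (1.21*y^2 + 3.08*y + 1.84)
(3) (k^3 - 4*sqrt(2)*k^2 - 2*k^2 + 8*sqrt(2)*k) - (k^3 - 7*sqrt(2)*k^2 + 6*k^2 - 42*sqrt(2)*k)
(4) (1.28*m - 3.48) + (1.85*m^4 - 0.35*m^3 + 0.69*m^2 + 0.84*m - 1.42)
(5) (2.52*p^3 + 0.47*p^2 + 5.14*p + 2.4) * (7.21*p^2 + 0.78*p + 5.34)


(1) = 2.4544*w^5 + 7.366*w^4 + 6.0904*w^3 + 5.4399*w^2 + 1.3991*w + 0.5922
(2) = 1.15*y^2 - 3.75*y - 2.65
(3) = -8*k^2 + 3*sqrt(2)*k^2 + 50*sqrt(2)*k
(4) = 1.85*m^4 - 0.35*m^3 + 0.69*m^2 + 2.12*m - 4.9
(5) = 18.1692*p^5 + 5.3543*p^4 + 50.8828*p^3 + 23.823*p^2 + 29.3196*p + 12.816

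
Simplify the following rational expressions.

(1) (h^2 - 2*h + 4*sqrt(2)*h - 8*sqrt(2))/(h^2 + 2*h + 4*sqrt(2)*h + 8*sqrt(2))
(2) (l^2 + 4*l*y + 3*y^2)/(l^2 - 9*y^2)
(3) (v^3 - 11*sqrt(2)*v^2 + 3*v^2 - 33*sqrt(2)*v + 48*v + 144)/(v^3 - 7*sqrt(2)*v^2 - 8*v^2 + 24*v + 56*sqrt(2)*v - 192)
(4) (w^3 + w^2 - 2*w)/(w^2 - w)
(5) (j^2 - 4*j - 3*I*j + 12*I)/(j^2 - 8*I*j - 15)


(1) = (h - 2)/(h + 2)
(2) = (-l - y)/(-l + 3*y)
(3) = (v^2 + v*(3 - 8*sqrt(2)) - 24*sqrt(2))/(v^2 + v*(-8 - 4*sqrt(2)) + 32*sqrt(2))
(4) = w + 2
(5) = (j - 4)/(j - 5*I)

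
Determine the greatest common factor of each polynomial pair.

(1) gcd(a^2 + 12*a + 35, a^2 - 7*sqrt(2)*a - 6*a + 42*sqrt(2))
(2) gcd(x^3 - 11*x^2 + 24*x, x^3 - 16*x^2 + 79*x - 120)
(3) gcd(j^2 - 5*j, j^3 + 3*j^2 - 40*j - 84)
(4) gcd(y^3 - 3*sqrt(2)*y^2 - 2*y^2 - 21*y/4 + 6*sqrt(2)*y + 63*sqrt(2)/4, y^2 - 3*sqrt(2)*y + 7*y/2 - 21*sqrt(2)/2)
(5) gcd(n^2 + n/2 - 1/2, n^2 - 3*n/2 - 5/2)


(1) = 1
(2) = gcd(x*(x - 8)*(x - 3), (x - 8)*(x - 5)*(x - 3)) = x^2 - 11*x + 24
(3) = 1
(4) = gcd((y - 7/2)*(y + 3/2)*(y - 3*sqrt(2)), (y + 7/2)*(y - 3*sqrt(2))) = y - 3*sqrt(2)
(5) = gcd((n - 1/2)*(n + 1), (n - 5/2)*(n + 1)) = n + 1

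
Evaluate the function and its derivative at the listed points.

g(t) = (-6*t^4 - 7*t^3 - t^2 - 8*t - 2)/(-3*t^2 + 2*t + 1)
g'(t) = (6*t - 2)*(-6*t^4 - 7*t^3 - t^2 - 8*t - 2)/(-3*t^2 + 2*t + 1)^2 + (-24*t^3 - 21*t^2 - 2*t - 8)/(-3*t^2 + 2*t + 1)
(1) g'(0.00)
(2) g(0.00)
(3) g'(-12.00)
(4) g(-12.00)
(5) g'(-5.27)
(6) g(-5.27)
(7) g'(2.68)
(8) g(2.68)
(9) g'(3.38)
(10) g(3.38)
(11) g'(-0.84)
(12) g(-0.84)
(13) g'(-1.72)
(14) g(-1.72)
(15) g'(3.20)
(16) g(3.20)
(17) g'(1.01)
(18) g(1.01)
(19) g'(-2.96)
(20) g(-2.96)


(1) = -4.00
(2) = -2.00
(3) = -44.37
(4) = 246.97
(5) = -17.57
(6) = 38.67
(7) = 12.24
(8) = 31.27
(9) = 16.11
(10) = 41.26
(11) = -2.19
(12) = -1.85
(13) = -4.12
(14) = 0.72
(15) = 15.21
(16) = 38.44
(17) = -59992.40
(18) = 609.33
(19) = -8.58
(20) = 8.53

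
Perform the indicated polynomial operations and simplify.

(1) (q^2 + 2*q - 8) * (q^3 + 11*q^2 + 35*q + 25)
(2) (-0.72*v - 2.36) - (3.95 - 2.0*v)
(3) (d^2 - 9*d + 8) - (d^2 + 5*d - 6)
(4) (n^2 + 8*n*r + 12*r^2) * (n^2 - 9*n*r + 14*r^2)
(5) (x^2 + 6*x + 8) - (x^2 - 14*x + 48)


(1) = q^5 + 13*q^4 + 49*q^3 + 7*q^2 - 230*q - 200
(2) = 1.28*v - 6.31
(3) = 14 - 14*d
(4) = n^4 - n^3*r - 46*n^2*r^2 + 4*n*r^3 + 168*r^4
(5) = 20*x - 40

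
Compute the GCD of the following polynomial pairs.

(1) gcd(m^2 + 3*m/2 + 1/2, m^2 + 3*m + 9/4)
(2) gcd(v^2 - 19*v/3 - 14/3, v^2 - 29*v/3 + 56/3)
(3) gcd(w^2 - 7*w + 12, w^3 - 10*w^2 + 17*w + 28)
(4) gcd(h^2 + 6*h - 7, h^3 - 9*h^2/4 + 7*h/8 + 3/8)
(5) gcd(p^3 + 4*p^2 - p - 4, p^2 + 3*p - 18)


(1) = 1
(2) = gcd((v - 7)*(v + 2/3), (v - 7)*(v - 8/3)) = v - 7
(3) = w - 4
(4) = gcd((h - 1)*(h + 7), (h - 3/2)*(h - 1)*(h + 1/4)) = h - 1
(5) = 1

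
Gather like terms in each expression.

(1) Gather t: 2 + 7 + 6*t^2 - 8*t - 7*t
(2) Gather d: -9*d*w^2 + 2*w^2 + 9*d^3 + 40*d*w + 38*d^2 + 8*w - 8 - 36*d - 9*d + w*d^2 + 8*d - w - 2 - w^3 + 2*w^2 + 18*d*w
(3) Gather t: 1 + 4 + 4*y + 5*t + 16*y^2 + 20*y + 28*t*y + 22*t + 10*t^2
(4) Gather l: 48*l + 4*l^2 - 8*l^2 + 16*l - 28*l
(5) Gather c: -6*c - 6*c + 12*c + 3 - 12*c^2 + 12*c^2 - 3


(1) = 6*t^2 - 15*t + 9
(2) = 9*d^3 + d^2*(w + 38) + d*(-9*w^2 + 58*w - 37) - w^3 + 4*w^2 + 7*w - 10
(3) = 10*t^2 + t*(28*y + 27) + 16*y^2 + 24*y + 5
(4) = -4*l^2 + 36*l
(5) = 0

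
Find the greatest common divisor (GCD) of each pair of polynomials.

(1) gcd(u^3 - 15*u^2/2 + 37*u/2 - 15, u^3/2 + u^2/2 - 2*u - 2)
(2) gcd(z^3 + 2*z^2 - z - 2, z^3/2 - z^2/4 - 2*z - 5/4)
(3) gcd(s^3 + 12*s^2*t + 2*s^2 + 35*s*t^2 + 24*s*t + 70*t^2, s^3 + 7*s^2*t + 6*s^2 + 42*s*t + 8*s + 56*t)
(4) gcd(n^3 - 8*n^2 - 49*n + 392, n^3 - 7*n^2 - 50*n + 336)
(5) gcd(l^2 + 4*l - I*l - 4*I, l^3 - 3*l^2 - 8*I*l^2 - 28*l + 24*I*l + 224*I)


(1) = gcd((u - 3)*(u - 5/2)*(u - 2), (u/2 + 1)*(u - 2)*(u + 1)) = u - 2
(2) = z + 1
(3) = s^2 + 7*s*t + 2*s + 14*t
(4) = n^2 - n - 56
(5) = gcd((l + 4)*(l - I), (l - 7)*(l + 4)*(l - 8*I)) = l + 4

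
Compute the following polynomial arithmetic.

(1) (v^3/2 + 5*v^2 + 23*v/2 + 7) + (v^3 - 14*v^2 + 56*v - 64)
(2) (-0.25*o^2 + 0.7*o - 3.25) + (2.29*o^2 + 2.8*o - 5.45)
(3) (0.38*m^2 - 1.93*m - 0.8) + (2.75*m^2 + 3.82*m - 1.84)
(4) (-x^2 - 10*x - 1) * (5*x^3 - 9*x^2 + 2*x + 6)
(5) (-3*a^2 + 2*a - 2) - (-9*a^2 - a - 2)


(1) = 3*v^3/2 - 9*v^2 + 135*v/2 - 57
(2) = 2.04*o^2 + 3.5*o - 8.7
(3) = 3.13*m^2 + 1.89*m - 2.64
(4) = -5*x^5 - 41*x^4 + 83*x^3 - 17*x^2 - 62*x - 6
(5) = 6*a^2 + 3*a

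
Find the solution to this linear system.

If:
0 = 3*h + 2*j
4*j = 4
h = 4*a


Then:
a = -1/6
h = -2/3
j = 1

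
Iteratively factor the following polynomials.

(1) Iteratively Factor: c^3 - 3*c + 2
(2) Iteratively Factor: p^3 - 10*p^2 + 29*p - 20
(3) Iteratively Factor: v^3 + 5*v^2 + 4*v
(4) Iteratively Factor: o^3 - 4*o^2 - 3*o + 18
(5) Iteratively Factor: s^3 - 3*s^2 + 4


(1) = (c - 1)*(c^2 + c - 2) = (c - 1)*(c + 2)*(c - 1)
(2) = (p - 5)*(p^2 - 5*p + 4) = (p - 5)*(p - 1)*(p - 4)
(3) = (v + 1)*(v^2 + 4*v) = (v + 1)*(v + 4)*(v)
(4) = (o - 3)*(o^2 - o - 6) = (o - 3)*(o + 2)*(o - 3)
(5) = (s - 2)*(s^2 - s - 2) = (s - 2)*(s + 1)*(s - 2)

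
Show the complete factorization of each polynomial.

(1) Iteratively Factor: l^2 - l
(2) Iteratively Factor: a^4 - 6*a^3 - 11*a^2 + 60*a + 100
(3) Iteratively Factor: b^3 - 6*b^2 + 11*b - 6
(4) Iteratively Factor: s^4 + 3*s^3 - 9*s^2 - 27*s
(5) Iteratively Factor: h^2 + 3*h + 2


(1) = (l)*(l - 1)
(2) = (a - 5)*(a^3 - a^2 - 16*a - 20) = (a - 5)^2*(a^2 + 4*a + 4) = (a - 5)^2*(a + 2)*(a + 2)
(3) = (b - 2)*(b^2 - 4*b + 3) = (b - 3)*(b - 2)*(b - 1)
(4) = (s + 3)*(s^3 - 9*s) = (s - 3)*(s + 3)*(s^2 + 3*s) = s*(s - 3)*(s + 3)*(s + 3)
(5) = (h + 1)*(h + 2)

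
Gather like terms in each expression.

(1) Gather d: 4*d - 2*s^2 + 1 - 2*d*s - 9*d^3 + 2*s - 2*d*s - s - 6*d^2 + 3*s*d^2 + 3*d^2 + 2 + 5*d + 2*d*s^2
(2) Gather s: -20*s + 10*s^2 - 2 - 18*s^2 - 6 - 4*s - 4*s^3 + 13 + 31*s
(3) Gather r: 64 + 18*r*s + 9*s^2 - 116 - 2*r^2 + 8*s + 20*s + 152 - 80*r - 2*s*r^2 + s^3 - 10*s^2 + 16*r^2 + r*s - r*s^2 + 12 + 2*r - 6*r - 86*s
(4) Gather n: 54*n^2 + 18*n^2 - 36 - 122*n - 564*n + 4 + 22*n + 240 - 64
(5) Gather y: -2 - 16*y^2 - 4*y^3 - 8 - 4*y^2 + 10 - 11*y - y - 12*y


(1) = -9*d^3 + d^2*(3*s - 3) + d*(2*s^2 - 4*s + 9) - 2*s^2 + s + 3
(2) = -4*s^3 - 8*s^2 + 7*s + 5
(3) = r^2*(14 - 2*s) + r*(-s^2 + 19*s - 84) + s^3 - s^2 - 58*s + 112
(4) = 72*n^2 - 664*n + 144
(5) = -4*y^3 - 20*y^2 - 24*y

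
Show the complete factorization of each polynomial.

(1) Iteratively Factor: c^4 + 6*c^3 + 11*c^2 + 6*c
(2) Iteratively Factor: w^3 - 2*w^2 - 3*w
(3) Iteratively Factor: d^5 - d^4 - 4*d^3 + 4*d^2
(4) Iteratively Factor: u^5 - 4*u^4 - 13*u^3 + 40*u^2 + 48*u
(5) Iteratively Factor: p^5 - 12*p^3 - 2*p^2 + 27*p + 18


(1) = (c + 2)*(c^3 + 4*c^2 + 3*c) = (c + 2)*(c + 3)*(c^2 + c) = c*(c + 2)*(c + 3)*(c + 1)
(2) = (w + 1)*(w^2 - 3*w) = w*(w + 1)*(w - 3)
(3) = (d + 2)*(d^4 - 3*d^3 + 2*d^2) = d*(d + 2)*(d^3 - 3*d^2 + 2*d) = d^2*(d + 2)*(d^2 - 3*d + 2) = d^2*(d - 2)*(d + 2)*(d - 1)
(4) = (u)*(u^4 - 4*u^3 - 13*u^2 + 40*u + 48) = u*(u - 4)*(u^3 - 13*u - 12) = u*(u - 4)*(u + 1)*(u^2 - u - 12) = u*(u - 4)*(u + 1)*(u + 3)*(u - 4)
(5) = (p - 3)*(p^4 + 3*p^3 - 3*p^2 - 11*p - 6) = (p - 3)*(p + 1)*(p^3 + 2*p^2 - 5*p - 6) = (p - 3)*(p - 2)*(p + 1)*(p^2 + 4*p + 3) = (p - 3)*(p - 2)*(p + 1)^2*(p + 3)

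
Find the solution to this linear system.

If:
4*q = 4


Then:
q = 1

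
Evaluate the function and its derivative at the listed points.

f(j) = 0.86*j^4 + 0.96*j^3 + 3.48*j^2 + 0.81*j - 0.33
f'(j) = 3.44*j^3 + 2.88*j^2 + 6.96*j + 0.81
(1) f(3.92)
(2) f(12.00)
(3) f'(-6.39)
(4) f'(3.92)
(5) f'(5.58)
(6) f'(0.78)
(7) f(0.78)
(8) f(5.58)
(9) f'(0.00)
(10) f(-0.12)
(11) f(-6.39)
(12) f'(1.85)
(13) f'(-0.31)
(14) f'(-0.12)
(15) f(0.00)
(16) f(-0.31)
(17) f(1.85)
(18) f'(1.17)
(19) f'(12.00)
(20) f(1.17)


(1) = 317.22
(2) = 20002.35
(3) = -823.62
(4) = 279.56
(5) = 726.99
(6) = 9.62
(7) = 3.19
(8) = 1113.08
(9) = 0.81
(10) = -0.38
(11) = 1319.95
(12) = 45.32
(13) = -1.17
(14) = 0.01
(15) = -0.33
(16) = -0.27
(17) = 29.23
(18) = 18.41
(19) = 6443.37
(20) = 8.53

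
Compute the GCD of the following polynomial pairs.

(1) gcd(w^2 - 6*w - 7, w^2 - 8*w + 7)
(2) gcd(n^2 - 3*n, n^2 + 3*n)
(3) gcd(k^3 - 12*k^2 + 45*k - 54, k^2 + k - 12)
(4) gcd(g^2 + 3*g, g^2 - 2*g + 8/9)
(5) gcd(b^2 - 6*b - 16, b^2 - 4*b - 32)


(1) = gcd((w - 7)*(w + 1), (w - 7)*(w - 1)) = w - 7
(2) = gcd(n*(n - 3), n*(n + 3)) = n
(3) = gcd((k - 6)*(k - 3)^2, (k - 3)*(k + 4)) = k - 3
(4) = gcd(g*(g + 3), (g - 4/3)*(g - 2/3)) = 1
(5) = b - 8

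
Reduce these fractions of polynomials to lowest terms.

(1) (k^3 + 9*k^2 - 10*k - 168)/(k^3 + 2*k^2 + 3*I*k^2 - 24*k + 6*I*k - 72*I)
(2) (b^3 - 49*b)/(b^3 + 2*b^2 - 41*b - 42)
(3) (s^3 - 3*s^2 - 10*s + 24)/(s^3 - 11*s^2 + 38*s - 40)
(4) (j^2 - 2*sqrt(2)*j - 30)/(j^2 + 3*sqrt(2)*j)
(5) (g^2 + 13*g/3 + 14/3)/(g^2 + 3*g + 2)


(1) = (k + 7)/(k + 3*I)
(2) = (b^2 - 7*b)/(b^2 - 5*b - 6)
(3) = (s + 3)/(s - 5)
(4) = (j - 5*sqrt(2))/j
(5) = (3*g + 7)/(3*g + 3)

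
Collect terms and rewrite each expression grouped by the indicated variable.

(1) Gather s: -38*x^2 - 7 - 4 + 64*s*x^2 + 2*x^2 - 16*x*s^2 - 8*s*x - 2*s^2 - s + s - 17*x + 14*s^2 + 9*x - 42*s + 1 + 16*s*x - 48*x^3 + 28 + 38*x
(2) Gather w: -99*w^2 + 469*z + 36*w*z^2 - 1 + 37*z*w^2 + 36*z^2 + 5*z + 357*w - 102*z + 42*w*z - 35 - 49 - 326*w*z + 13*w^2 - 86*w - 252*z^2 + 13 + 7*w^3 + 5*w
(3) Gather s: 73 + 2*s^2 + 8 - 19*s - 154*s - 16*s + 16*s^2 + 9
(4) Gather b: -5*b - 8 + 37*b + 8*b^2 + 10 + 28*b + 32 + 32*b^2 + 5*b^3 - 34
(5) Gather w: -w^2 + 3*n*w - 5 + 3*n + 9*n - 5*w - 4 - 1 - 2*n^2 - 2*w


(1) = s^2*(12 - 16*x) + s*(64*x^2 + 8*x - 42) - 48*x^3 - 36*x^2 + 30*x + 18
(2) = 7*w^3 + w^2*(37*z - 86) + w*(36*z^2 - 284*z + 276) - 216*z^2 + 372*z - 72
(3) = 18*s^2 - 189*s + 90
(4) = 5*b^3 + 40*b^2 + 60*b
(5) = -2*n^2 + 12*n - w^2 + w*(3*n - 7) - 10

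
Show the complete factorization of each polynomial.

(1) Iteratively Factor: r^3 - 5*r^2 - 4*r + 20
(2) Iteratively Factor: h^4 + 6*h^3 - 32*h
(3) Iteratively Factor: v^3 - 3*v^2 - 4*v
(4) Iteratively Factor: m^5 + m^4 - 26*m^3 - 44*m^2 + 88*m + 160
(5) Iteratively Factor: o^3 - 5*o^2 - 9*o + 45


(1) = (r - 5)*(r^2 - 4) = (r - 5)*(r - 2)*(r + 2)
(2) = (h + 4)*(h^3 + 2*h^2 - 8*h) = (h - 2)*(h + 4)*(h^2 + 4*h) = h*(h - 2)*(h + 4)*(h + 4)
(3) = (v)*(v^2 - 3*v - 4) = v*(v - 4)*(v + 1)
(4) = (m + 2)*(m^4 - m^3 - 24*m^2 + 4*m + 80) = (m - 5)*(m + 2)*(m^3 + 4*m^2 - 4*m - 16) = (m - 5)*(m + 2)*(m + 4)*(m^2 - 4) = (m - 5)*(m + 2)^2*(m + 4)*(m - 2)
(5) = (o - 3)*(o^2 - 2*o - 15) = (o - 5)*(o - 3)*(o + 3)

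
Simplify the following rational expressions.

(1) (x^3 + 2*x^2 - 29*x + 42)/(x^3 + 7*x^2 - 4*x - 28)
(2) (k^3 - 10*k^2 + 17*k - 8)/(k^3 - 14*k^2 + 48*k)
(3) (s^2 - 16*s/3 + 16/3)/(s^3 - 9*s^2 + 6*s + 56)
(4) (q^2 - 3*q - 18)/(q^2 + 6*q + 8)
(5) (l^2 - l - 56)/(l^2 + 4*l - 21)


(1) = (x - 3)/(x + 2)
(2) = (k^2 - 2*k + 1)/(k^2 - 6*k)
(3) = (3*s - 4)/(3*s^2 - 15*s - 42)
(4) = (q^2 - 3*q - 18)/(q^2 + 6*q + 8)
(5) = (l - 8)/(l - 3)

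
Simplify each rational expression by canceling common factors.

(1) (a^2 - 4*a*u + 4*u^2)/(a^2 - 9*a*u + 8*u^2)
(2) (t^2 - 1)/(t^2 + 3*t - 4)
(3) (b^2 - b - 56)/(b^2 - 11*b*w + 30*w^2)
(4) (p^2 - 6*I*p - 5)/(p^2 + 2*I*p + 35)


(1) = (a^2 - 4*a*u + 4*u^2)/(a^2 - 9*a*u + 8*u^2)
(2) = (t + 1)/(t + 4)
(3) = (b^2 - b - 56)/(b^2 - 11*b*w + 30*w^2)
(4) = (p - I)/(p + 7*I)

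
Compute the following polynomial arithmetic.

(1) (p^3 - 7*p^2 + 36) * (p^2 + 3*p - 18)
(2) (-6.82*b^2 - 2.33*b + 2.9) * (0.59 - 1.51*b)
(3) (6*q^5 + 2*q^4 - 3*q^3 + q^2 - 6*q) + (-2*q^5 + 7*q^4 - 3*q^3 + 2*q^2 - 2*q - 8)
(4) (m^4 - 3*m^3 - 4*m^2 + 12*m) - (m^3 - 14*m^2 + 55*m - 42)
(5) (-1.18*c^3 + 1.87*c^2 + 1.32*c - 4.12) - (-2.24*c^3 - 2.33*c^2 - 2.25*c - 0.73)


(1) = p^5 - 4*p^4 - 39*p^3 + 162*p^2 + 108*p - 648
(2) = 10.2982*b^3 - 0.5055*b^2 - 5.7537*b + 1.711
(3) = 4*q^5 + 9*q^4 - 6*q^3 + 3*q^2 - 8*q - 8
(4) = m^4 - 4*m^3 + 10*m^2 - 43*m + 42
(5) = 1.06*c^3 + 4.2*c^2 + 3.57*c - 3.39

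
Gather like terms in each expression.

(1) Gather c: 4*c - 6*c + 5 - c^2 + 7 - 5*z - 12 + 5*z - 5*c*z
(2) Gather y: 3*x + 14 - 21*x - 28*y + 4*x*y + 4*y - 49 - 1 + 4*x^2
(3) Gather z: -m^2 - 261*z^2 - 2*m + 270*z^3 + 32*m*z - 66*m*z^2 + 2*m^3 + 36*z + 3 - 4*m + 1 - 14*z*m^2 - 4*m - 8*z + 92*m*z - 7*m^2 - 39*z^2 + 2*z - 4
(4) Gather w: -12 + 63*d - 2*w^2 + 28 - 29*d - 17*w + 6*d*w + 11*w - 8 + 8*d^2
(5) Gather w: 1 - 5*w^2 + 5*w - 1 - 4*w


(1) = -c^2 + c*(-5*z - 2)
(2) = 4*x^2 - 18*x + y*(4*x - 24) - 36
(3) = 2*m^3 - 8*m^2 - 10*m + 270*z^3 + z^2*(-66*m - 300) + z*(-14*m^2 + 124*m + 30)
(4) = 8*d^2 + 34*d - 2*w^2 + w*(6*d - 6) + 8
(5) = -5*w^2 + w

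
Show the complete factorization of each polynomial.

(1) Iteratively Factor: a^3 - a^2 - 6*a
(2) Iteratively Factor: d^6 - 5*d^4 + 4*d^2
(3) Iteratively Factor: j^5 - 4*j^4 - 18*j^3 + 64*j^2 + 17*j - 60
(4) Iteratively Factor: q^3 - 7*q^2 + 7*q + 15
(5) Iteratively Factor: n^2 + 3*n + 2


(1) = (a + 2)*(a^2 - 3*a) = (a - 3)*(a + 2)*(a)
(2) = (d - 2)*(d^5 + 2*d^4 - d^3 - 2*d^2) = d*(d - 2)*(d^4 + 2*d^3 - d^2 - 2*d) = d*(d - 2)*(d + 2)*(d^3 - d) = d*(d - 2)*(d + 1)*(d + 2)*(d^2 - d) = d^2*(d - 2)*(d + 1)*(d + 2)*(d - 1)
(3) = (j - 5)*(j^4 + j^3 - 13*j^2 - j + 12) = (j - 5)*(j - 1)*(j^3 + 2*j^2 - 11*j - 12) = (j - 5)*(j - 3)*(j - 1)*(j^2 + 5*j + 4) = (j - 5)*(j - 3)*(j - 1)*(j + 4)*(j + 1)
(4) = (q - 3)*(q^2 - 4*q - 5) = (q - 3)*(q + 1)*(q - 5)
(5) = (n + 1)*(n + 2)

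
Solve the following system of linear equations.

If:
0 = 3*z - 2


Then:
z = 2/3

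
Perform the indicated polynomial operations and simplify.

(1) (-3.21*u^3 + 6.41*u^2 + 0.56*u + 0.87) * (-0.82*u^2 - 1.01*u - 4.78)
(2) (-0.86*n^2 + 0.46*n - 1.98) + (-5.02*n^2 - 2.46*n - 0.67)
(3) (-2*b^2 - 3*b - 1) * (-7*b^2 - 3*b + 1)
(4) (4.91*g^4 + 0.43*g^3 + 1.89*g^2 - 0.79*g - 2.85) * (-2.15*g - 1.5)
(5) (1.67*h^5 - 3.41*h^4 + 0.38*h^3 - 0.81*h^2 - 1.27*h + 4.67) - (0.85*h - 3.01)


(1) = 2.6322*u^5 - 2.0141*u^4 + 8.4105*u^3 - 31.9188*u^2 - 3.5555*u - 4.1586
(2) = -5.88*n^2 - 2.0*n - 2.65
(3) = 14*b^4 + 27*b^3 + 14*b^2 - 1
(4) = -10.5565*g^5 - 8.2895*g^4 - 4.7085*g^3 - 1.1365*g^2 + 7.3125*g + 4.275
(5) = 1.67*h^5 - 3.41*h^4 + 0.38*h^3 - 0.81*h^2 - 2.12*h + 7.68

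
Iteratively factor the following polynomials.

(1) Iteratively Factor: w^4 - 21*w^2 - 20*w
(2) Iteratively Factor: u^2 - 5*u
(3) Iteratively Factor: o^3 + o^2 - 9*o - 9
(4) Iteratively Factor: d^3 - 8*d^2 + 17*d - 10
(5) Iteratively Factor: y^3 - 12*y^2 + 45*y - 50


(1) = (w)*(w^3 - 21*w - 20) = w*(w - 5)*(w^2 + 5*w + 4) = w*(w - 5)*(w + 1)*(w + 4)
(2) = (u - 5)*(u)
(3) = (o + 1)*(o^2 - 9) = (o - 3)*(o + 1)*(o + 3)
(4) = (d - 2)*(d^2 - 6*d + 5) = (d - 5)*(d - 2)*(d - 1)
(5) = (y - 5)*(y^2 - 7*y + 10) = (y - 5)*(y - 2)*(y - 5)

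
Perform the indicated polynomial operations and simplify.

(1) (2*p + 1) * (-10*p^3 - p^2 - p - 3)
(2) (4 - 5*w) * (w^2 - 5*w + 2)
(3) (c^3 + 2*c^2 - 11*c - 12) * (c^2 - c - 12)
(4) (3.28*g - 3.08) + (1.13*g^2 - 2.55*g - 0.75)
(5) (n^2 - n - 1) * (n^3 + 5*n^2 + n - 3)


(1) = -20*p^4 - 12*p^3 - 3*p^2 - 7*p - 3
(2) = -5*w^3 + 29*w^2 - 30*w + 8
(3) = c^5 + c^4 - 25*c^3 - 25*c^2 + 144*c + 144
(4) = 1.13*g^2 + 0.73*g - 3.83
(5) = n^5 + 4*n^4 - 5*n^3 - 9*n^2 + 2*n + 3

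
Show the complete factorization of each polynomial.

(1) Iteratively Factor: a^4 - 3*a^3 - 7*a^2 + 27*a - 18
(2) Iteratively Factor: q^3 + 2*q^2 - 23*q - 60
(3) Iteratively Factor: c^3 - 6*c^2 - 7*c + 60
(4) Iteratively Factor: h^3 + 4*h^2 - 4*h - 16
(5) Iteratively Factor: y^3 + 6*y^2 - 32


(1) = (a - 2)*(a^3 - a^2 - 9*a + 9) = (a - 3)*(a - 2)*(a^2 + 2*a - 3) = (a - 3)*(a - 2)*(a + 3)*(a - 1)
(2) = (q + 3)*(q^2 - q - 20) = (q - 5)*(q + 3)*(q + 4)
(3) = (c - 4)*(c^2 - 2*c - 15) = (c - 4)*(c + 3)*(c - 5)
(4) = (h + 4)*(h^2 - 4) = (h - 2)*(h + 4)*(h + 2)
(5) = (y + 4)*(y^2 + 2*y - 8) = (y - 2)*(y + 4)*(y + 4)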